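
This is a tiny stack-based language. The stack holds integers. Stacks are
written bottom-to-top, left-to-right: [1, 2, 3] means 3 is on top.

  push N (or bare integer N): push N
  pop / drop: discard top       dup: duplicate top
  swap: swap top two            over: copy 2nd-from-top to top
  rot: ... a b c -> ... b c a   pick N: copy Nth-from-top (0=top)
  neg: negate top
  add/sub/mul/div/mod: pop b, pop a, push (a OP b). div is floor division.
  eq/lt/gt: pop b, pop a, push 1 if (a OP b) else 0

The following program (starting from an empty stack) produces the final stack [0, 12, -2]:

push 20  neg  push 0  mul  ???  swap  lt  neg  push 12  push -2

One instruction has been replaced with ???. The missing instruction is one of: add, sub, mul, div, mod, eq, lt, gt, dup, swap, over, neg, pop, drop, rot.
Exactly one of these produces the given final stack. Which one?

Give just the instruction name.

Stack before ???: [0]
Stack after ???:  [0, 0]
The instruction that transforms [0] -> [0, 0] is: dup

Answer: dup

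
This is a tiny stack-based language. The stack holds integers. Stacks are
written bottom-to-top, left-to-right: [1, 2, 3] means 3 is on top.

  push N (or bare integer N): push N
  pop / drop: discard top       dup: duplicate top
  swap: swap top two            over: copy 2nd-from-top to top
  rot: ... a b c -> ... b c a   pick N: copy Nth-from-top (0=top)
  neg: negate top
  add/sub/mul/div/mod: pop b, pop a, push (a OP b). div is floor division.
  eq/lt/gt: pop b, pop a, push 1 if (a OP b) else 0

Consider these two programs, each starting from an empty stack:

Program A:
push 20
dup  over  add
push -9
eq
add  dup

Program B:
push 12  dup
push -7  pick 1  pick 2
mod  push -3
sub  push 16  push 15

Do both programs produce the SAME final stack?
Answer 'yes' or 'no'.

Program A trace:
  After 'push 20': [20]
  After 'dup': [20, 20]
  After 'over': [20, 20, 20]
  After 'add': [20, 40]
  After 'push -9': [20, 40, -9]
  After 'eq': [20, 0]
  After 'add': [20]
  After 'dup': [20, 20]
Program A final stack: [20, 20]

Program B trace:
  After 'push 12': [12]
  After 'dup': [12, 12]
  After 'push -7': [12, 12, -7]
  After 'pick 1': [12, 12, -7, 12]
  After 'pick 2': [12, 12, -7, 12, 12]
  After 'mod': [12, 12, -7, 0]
  After 'push -3': [12, 12, -7, 0, -3]
  After 'sub': [12, 12, -7, 3]
  After 'push 16': [12, 12, -7, 3, 16]
  After 'push 15': [12, 12, -7, 3, 16, 15]
Program B final stack: [12, 12, -7, 3, 16, 15]
Same: no

Answer: no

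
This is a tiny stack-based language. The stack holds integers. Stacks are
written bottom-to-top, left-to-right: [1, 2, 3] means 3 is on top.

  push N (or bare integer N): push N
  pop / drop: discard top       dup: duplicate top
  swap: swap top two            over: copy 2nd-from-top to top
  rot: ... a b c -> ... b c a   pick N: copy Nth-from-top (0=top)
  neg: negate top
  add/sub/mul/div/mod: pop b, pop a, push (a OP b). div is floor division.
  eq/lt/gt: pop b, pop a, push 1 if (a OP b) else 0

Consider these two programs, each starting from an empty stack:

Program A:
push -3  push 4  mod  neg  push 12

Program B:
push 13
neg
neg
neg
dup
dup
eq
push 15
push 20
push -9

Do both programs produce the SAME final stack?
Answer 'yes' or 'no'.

Answer: no

Derivation:
Program A trace:
  After 'push -3': [-3]
  After 'push 4': [-3, 4]
  After 'mod': [1]
  After 'neg': [-1]
  After 'push 12': [-1, 12]
Program A final stack: [-1, 12]

Program B trace:
  After 'push 13': [13]
  After 'neg': [-13]
  After 'neg': [13]
  After 'neg': [-13]
  After 'dup': [-13, -13]
  After 'dup': [-13, -13, -13]
  After 'eq': [-13, 1]
  After 'push 15': [-13, 1, 15]
  After 'push 20': [-13, 1, 15, 20]
  After 'push -9': [-13, 1, 15, 20, -9]
Program B final stack: [-13, 1, 15, 20, -9]
Same: no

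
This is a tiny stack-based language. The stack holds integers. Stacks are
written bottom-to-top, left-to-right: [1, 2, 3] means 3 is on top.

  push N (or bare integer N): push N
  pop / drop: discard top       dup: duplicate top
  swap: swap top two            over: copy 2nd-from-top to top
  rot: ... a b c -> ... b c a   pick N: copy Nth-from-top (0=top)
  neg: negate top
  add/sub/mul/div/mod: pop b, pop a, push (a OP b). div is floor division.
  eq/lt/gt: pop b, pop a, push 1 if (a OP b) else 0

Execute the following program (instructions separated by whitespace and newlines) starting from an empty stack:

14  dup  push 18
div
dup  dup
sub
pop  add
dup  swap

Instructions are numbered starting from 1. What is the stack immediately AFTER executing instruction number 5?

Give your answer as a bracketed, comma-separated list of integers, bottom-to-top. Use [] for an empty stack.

Answer: [14, 0, 0]

Derivation:
Step 1 ('14'): [14]
Step 2 ('dup'): [14, 14]
Step 3 ('push 18'): [14, 14, 18]
Step 4 ('div'): [14, 0]
Step 5 ('dup'): [14, 0, 0]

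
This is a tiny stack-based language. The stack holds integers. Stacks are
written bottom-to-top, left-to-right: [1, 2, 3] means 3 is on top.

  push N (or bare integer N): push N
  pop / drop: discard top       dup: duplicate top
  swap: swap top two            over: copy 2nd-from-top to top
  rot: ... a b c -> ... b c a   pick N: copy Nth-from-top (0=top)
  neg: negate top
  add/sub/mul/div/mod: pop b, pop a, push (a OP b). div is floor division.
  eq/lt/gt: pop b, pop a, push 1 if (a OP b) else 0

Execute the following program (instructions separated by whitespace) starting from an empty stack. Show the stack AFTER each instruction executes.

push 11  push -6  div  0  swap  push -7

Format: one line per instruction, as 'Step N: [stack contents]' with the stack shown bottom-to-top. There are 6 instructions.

Step 1: [11]
Step 2: [11, -6]
Step 3: [-2]
Step 4: [-2, 0]
Step 5: [0, -2]
Step 6: [0, -2, -7]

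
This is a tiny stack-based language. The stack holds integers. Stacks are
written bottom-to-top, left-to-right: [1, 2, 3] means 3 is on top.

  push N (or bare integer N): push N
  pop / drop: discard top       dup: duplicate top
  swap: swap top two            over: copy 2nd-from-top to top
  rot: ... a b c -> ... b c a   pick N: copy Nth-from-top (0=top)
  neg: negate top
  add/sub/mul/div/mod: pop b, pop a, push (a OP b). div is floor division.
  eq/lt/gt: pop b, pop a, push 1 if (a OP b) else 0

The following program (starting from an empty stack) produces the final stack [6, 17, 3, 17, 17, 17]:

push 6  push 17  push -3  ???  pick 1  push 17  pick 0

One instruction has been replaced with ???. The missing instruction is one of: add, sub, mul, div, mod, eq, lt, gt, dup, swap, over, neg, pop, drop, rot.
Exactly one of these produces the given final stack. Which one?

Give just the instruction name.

Answer: neg

Derivation:
Stack before ???: [6, 17, -3]
Stack after ???:  [6, 17, 3]
The instruction that transforms [6, 17, -3] -> [6, 17, 3] is: neg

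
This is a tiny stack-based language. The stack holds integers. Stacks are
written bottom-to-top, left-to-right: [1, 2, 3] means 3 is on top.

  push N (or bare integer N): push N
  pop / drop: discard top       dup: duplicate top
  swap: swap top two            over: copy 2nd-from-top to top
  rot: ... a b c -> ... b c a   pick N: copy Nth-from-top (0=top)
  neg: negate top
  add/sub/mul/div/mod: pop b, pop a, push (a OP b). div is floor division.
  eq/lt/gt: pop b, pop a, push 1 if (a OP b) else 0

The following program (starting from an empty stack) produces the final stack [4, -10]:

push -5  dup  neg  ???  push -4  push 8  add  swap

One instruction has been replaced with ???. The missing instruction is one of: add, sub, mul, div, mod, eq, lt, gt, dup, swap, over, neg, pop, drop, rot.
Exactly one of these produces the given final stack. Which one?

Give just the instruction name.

Answer: sub

Derivation:
Stack before ???: [-5, 5]
Stack after ???:  [-10]
The instruction that transforms [-5, 5] -> [-10] is: sub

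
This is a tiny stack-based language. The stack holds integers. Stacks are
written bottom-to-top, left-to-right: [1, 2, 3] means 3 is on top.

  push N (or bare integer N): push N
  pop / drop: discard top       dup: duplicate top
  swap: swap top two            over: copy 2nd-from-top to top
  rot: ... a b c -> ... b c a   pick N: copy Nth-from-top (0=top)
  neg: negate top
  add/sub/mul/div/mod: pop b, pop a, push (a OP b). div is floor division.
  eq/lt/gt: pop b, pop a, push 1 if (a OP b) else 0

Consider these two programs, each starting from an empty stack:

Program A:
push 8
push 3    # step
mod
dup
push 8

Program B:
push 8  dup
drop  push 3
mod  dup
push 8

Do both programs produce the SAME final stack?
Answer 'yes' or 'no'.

Answer: yes

Derivation:
Program A trace:
  After 'push 8': [8]
  After 'push 3': [8, 3]
  After 'mod': [2]
  After 'dup': [2, 2]
  After 'push 8': [2, 2, 8]
Program A final stack: [2, 2, 8]

Program B trace:
  After 'push 8': [8]
  After 'dup': [8, 8]
  After 'drop': [8]
  After 'push 3': [8, 3]
  After 'mod': [2]
  After 'dup': [2, 2]
  After 'push 8': [2, 2, 8]
Program B final stack: [2, 2, 8]
Same: yes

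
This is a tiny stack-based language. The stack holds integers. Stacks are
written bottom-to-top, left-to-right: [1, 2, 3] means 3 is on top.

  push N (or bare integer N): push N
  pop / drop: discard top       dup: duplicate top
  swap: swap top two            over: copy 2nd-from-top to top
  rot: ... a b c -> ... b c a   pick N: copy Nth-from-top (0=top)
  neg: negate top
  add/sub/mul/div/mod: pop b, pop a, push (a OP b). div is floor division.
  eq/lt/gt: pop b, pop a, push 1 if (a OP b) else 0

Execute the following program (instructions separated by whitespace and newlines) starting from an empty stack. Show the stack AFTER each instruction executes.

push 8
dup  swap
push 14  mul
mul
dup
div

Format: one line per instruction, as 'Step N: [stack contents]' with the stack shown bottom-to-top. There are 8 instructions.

Step 1: [8]
Step 2: [8, 8]
Step 3: [8, 8]
Step 4: [8, 8, 14]
Step 5: [8, 112]
Step 6: [896]
Step 7: [896, 896]
Step 8: [1]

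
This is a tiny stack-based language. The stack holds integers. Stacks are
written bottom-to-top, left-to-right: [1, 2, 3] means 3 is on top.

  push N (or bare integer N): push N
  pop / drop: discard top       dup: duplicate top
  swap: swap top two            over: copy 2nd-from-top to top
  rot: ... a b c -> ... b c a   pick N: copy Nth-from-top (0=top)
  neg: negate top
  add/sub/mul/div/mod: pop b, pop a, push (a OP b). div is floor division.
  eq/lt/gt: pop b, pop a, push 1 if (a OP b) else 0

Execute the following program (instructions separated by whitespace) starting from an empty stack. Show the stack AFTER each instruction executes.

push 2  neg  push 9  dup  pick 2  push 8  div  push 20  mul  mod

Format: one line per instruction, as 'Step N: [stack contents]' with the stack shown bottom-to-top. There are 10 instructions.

Step 1: [2]
Step 2: [-2]
Step 3: [-2, 9]
Step 4: [-2, 9, 9]
Step 5: [-2, 9, 9, -2]
Step 6: [-2, 9, 9, -2, 8]
Step 7: [-2, 9, 9, -1]
Step 8: [-2, 9, 9, -1, 20]
Step 9: [-2, 9, 9, -20]
Step 10: [-2, 9, -11]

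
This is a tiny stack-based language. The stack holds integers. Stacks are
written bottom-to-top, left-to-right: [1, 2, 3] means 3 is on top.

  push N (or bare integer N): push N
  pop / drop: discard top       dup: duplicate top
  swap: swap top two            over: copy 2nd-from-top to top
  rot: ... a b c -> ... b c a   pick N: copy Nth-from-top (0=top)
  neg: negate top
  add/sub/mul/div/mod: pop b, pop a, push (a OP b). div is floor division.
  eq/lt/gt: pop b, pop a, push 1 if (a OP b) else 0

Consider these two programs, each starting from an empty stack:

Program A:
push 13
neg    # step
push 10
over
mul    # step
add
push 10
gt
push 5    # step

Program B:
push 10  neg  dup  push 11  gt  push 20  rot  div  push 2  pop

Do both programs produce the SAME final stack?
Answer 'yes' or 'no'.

Program A trace:
  After 'push 13': [13]
  After 'neg': [-13]
  After 'push 10': [-13, 10]
  After 'over': [-13, 10, -13]
  After 'mul': [-13, -130]
  After 'add': [-143]
  After 'push 10': [-143, 10]
  After 'gt': [0]
  After 'push 5': [0, 5]
Program A final stack: [0, 5]

Program B trace:
  After 'push 10': [10]
  After 'neg': [-10]
  After 'dup': [-10, -10]
  After 'push 11': [-10, -10, 11]
  After 'gt': [-10, 0]
  After 'push 20': [-10, 0, 20]
  After 'rot': [0, 20, -10]
  After 'div': [0, -2]
  After 'push 2': [0, -2, 2]
  After 'pop': [0, -2]
Program B final stack: [0, -2]
Same: no

Answer: no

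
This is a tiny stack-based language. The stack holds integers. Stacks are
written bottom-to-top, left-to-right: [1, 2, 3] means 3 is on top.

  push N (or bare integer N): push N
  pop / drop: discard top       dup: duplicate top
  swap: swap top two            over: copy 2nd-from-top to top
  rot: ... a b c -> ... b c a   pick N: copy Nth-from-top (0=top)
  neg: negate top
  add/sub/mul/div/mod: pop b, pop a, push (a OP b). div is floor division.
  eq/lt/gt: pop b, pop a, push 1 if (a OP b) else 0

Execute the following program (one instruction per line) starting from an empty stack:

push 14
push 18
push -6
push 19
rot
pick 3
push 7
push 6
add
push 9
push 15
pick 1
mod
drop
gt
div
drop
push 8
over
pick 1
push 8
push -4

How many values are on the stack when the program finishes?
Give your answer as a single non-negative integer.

After 'push 14': stack = [14] (depth 1)
After 'push 18': stack = [14, 18] (depth 2)
After 'push -6': stack = [14, 18, -6] (depth 3)
After 'push 19': stack = [14, 18, -6, 19] (depth 4)
After 'rot': stack = [14, -6, 19, 18] (depth 4)
After 'pick 3': stack = [14, -6, 19, 18, 14] (depth 5)
After 'push 7': stack = [14, -6, 19, 18, 14, 7] (depth 6)
After 'push 6': stack = [14, -6, 19, 18, 14, 7, 6] (depth 7)
After 'add': stack = [14, -6, 19, 18, 14, 13] (depth 6)
After 'push 9': stack = [14, -6, 19, 18, 14, 13, 9] (depth 7)
  ...
After 'mod': stack = [14, -6, 19, 18, 14, 13, 9, 6] (depth 8)
After 'drop': stack = [14, -6, 19, 18, 14, 13, 9] (depth 7)
After 'gt': stack = [14, -6, 19, 18, 14, 1] (depth 6)
After 'div': stack = [14, -6, 19, 18, 14] (depth 5)
After 'drop': stack = [14, -6, 19, 18] (depth 4)
After 'push 8': stack = [14, -6, 19, 18, 8] (depth 5)
After 'over': stack = [14, -6, 19, 18, 8, 18] (depth 6)
After 'pick 1': stack = [14, -6, 19, 18, 8, 18, 8] (depth 7)
After 'push 8': stack = [14, -6, 19, 18, 8, 18, 8, 8] (depth 8)
After 'push -4': stack = [14, -6, 19, 18, 8, 18, 8, 8, -4] (depth 9)

Answer: 9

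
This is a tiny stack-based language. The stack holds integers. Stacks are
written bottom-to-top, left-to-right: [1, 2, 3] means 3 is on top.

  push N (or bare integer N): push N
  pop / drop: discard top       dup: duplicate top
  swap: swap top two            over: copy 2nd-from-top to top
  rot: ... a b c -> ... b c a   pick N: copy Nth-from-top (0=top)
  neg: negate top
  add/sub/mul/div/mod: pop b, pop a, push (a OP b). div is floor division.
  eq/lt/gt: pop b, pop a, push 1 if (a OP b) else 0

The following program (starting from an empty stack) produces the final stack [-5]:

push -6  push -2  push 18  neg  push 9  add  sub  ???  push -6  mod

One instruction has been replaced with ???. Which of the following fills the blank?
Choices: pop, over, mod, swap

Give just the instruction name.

Stack before ???: [-6, 7]
Stack after ???:  [1]
Checking each choice:
  pop: produces [0]
  over: produces [-6, 7, 0]
  mod: MATCH
  swap: produces [7, 0]


Answer: mod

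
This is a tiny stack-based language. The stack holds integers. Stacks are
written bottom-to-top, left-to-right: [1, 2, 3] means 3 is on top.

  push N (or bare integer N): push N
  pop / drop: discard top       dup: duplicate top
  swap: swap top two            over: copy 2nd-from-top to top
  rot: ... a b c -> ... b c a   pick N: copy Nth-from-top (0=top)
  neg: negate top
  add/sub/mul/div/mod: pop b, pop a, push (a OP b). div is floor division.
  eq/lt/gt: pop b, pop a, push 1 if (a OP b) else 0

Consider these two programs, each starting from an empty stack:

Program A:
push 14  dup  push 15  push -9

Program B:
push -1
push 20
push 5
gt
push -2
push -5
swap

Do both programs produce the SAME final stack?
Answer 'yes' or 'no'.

Answer: no

Derivation:
Program A trace:
  After 'push 14': [14]
  After 'dup': [14, 14]
  After 'push 15': [14, 14, 15]
  After 'push -9': [14, 14, 15, -9]
Program A final stack: [14, 14, 15, -9]

Program B trace:
  After 'push -1': [-1]
  After 'push 20': [-1, 20]
  After 'push 5': [-1, 20, 5]
  After 'gt': [-1, 1]
  After 'push -2': [-1, 1, -2]
  After 'push -5': [-1, 1, -2, -5]
  After 'swap': [-1, 1, -5, -2]
Program B final stack: [-1, 1, -5, -2]
Same: no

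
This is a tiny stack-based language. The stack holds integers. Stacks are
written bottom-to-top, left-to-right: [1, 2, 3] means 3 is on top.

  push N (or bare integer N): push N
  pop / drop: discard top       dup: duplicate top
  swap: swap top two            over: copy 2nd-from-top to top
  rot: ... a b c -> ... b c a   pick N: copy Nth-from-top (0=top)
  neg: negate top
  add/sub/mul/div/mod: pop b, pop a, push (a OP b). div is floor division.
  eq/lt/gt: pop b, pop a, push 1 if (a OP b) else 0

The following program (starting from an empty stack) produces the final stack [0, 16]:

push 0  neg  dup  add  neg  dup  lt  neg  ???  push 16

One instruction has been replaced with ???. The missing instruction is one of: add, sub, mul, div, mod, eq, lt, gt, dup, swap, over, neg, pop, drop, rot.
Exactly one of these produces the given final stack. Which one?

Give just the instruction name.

Stack before ???: [0]
Stack after ???:  [0]
The instruction that transforms [0] -> [0] is: neg

Answer: neg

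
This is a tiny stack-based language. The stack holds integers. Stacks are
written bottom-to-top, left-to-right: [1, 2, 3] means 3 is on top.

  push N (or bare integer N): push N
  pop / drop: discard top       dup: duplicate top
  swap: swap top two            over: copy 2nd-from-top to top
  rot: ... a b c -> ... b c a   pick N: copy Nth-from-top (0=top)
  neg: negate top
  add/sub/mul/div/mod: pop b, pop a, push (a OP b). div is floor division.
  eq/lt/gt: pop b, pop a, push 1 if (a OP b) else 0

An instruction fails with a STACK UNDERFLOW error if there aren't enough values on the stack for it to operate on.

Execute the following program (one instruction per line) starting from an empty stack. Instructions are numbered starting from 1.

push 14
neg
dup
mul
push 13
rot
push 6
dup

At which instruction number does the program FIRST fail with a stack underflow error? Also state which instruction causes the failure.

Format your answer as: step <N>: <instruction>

Answer: step 6: rot

Derivation:
Step 1 ('push 14'): stack = [14], depth = 1
Step 2 ('neg'): stack = [-14], depth = 1
Step 3 ('dup'): stack = [-14, -14], depth = 2
Step 4 ('mul'): stack = [196], depth = 1
Step 5 ('push 13'): stack = [196, 13], depth = 2
Step 6 ('rot'): needs 3 value(s) but depth is 2 — STACK UNDERFLOW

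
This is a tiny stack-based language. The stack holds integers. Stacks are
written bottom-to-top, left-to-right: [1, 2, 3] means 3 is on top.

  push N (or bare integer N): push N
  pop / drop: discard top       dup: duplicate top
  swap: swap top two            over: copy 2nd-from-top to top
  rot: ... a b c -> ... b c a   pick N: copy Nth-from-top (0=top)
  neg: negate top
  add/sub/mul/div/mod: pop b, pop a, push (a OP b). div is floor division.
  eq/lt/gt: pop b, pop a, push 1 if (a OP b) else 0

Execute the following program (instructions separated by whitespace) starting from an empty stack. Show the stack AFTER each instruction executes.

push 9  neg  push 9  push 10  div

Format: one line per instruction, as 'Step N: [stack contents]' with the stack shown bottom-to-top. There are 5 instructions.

Step 1: [9]
Step 2: [-9]
Step 3: [-9, 9]
Step 4: [-9, 9, 10]
Step 5: [-9, 0]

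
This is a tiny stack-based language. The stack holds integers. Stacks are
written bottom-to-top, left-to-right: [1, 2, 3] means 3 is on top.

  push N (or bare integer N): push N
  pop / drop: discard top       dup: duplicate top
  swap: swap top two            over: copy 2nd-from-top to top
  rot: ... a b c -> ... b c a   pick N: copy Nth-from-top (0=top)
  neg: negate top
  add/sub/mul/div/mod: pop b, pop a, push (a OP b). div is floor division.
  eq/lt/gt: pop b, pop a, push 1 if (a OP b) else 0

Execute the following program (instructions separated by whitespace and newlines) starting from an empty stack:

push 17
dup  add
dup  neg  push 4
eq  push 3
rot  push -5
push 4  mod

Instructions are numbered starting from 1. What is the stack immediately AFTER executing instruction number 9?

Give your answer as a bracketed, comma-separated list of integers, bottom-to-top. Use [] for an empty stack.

Answer: [0, 3, 34]

Derivation:
Step 1 ('push 17'): [17]
Step 2 ('dup'): [17, 17]
Step 3 ('add'): [34]
Step 4 ('dup'): [34, 34]
Step 5 ('neg'): [34, -34]
Step 6 ('push 4'): [34, -34, 4]
Step 7 ('eq'): [34, 0]
Step 8 ('push 3'): [34, 0, 3]
Step 9 ('rot'): [0, 3, 34]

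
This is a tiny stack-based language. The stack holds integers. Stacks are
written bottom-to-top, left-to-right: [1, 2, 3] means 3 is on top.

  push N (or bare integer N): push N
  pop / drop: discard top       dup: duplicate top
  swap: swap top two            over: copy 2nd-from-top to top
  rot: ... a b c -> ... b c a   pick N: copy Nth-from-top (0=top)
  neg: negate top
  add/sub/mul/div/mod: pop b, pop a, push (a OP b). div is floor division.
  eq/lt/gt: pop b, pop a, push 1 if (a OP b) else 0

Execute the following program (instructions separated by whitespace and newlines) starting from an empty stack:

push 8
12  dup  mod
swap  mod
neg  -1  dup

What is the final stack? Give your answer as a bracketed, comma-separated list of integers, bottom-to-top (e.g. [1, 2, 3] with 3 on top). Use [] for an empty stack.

After 'push 8': [8]
After 'push 12': [8, 12]
After 'dup': [8, 12, 12]
After 'mod': [8, 0]
After 'swap': [0, 8]
After 'mod': [0]
After 'neg': [0]
After 'push -1': [0, -1]
After 'dup': [0, -1, -1]

Answer: [0, -1, -1]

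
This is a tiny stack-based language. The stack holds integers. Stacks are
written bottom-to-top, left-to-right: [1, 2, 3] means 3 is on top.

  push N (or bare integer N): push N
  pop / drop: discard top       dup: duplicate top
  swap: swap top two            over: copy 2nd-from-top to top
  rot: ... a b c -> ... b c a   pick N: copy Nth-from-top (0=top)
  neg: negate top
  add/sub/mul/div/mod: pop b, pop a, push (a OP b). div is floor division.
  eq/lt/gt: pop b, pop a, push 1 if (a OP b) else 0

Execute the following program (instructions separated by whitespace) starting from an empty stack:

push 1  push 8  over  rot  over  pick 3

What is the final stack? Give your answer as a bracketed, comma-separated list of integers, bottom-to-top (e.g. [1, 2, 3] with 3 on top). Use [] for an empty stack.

After 'push 1': [1]
After 'push 8': [1, 8]
After 'over': [1, 8, 1]
After 'rot': [8, 1, 1]
After 'over': [8, 1, 1, 1]
After 'pick 3': [8, 1, 1, 1, 8]

Answer: [8, 1, 1, 1, 8]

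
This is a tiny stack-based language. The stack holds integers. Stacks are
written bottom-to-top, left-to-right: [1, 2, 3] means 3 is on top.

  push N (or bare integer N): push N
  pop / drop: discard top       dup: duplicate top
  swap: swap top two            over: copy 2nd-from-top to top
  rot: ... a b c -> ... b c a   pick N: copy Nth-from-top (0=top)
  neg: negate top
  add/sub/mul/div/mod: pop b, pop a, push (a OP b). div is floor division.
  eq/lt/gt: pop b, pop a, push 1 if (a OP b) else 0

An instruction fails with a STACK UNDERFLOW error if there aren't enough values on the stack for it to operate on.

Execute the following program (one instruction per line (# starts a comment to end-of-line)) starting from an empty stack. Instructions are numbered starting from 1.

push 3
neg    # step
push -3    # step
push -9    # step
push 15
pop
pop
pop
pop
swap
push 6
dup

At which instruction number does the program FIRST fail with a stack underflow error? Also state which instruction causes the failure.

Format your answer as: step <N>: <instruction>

Answer: step 10: swap

Derivation:
Step 1 ('push 3'): stack = [3], depth = 1
Step 2 ('neg'): stack = [-3], depth = 1
Step 3 ('push -3'): stack = [-3, -3], depth = 2
Step 4 ('push -9'): stack = [-3, -3, -9], depth = 3
Step 5 ('push 15'): stack = [-3, -3, -9, 15], depth = 4
Step 6 ('pop'): stack = [-3, -3, -9], depth = 3
Step 7 ('pop'): stack = [-3, -3], depth = 2
Step 8 ('pop'): stack = [-3], depth = 1
Step 9 ('pop'): stack = [], depth = 0
Step 10 ('swap'): needs 2 value(s) but depth is 0 — STACK UNDERFLOW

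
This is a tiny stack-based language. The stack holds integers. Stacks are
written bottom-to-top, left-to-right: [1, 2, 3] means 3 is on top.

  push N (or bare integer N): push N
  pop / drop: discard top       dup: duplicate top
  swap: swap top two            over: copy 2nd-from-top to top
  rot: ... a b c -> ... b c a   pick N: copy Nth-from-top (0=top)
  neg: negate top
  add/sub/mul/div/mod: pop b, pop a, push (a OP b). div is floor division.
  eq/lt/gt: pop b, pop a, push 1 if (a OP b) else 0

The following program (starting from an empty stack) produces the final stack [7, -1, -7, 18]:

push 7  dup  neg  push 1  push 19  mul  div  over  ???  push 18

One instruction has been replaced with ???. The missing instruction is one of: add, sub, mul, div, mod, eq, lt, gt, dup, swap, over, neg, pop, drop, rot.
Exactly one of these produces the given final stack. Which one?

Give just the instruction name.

Stack before ???: [7, -1, 7]
Stack after ???:  [7, -1, -7]
The instruction that transforms [7, -1, 7] -> [7, -1, -7] is: neg

Answer: neg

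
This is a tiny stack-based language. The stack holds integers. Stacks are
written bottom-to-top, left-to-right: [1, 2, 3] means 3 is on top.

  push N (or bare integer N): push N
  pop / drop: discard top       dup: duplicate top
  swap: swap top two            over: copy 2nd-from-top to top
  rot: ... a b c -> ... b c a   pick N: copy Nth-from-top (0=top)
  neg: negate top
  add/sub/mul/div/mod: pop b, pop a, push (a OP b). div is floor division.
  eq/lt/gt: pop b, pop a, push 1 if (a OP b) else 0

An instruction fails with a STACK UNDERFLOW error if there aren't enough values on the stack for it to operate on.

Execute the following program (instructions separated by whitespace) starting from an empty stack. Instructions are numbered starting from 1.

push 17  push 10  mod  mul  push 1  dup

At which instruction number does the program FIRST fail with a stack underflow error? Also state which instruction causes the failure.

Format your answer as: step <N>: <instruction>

Step 1 ('push 17'): stack = [17], depth = 1
Step 2 ('push 10'): stack = [17, 10], depth = 2
Step 3 ('mod'): stack = [7], depth = 1
Step 4 ('mul'): needs 2 value(s) but depth is 1 — STACK UNDERFLOW

Answer: step 4: mul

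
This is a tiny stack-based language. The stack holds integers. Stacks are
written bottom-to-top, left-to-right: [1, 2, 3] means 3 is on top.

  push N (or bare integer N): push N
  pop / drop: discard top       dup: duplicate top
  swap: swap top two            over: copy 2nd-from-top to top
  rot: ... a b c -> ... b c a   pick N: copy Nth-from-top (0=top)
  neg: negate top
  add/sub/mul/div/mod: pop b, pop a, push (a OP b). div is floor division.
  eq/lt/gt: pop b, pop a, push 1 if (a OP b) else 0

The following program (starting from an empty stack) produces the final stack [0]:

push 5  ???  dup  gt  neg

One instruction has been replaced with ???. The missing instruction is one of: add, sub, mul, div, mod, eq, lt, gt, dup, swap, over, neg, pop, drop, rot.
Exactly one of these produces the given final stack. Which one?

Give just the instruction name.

Stack before ???: [5]
Stack after ???:  [-5]
The instruction that transforms [5] -> [-5] is: neg

Answer: neg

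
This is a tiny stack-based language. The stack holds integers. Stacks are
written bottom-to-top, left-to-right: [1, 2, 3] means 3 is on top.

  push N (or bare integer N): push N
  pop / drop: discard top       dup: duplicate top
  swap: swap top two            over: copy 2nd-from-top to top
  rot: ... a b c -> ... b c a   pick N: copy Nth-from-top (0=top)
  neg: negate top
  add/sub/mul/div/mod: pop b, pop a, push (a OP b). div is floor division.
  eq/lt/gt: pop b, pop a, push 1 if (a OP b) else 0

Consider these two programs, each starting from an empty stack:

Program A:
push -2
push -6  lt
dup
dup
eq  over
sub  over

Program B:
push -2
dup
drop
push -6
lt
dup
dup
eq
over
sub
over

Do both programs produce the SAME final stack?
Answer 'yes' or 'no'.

Answer: yes

Derivation:
Program A trace:
  After 'push -2': [-2]
  After 'push -6': [-2, -6]
  After 'lt': [0]
  After 'dup': [0, 0]
  After 'dup': [0, 0, 0]
  After 'eq': [0, 1]
  After 'over': [0, 1, 0]
  After 'sub': [0, 1]
  After 'over': [0, 1, 0]
Program A final stack: [0, 1, 0]

Program B trace:
  After 'push -2': [-2]
  After 'dup': [-2, -2]
  After 'drop': [-2]
  After 'push -6': [-2, -6]
  After 'lt': [0]
  After 'dup': [0, 0]
  After 'dup': [0, 0, 0]
  After 'eq': [0, 1]
  After 'over': [0, 1, 0]
  After 'sub': [0, 1]
  After 'over': [0, 1, 0]
Program B final stack: [0, 1, 0]
Same: yes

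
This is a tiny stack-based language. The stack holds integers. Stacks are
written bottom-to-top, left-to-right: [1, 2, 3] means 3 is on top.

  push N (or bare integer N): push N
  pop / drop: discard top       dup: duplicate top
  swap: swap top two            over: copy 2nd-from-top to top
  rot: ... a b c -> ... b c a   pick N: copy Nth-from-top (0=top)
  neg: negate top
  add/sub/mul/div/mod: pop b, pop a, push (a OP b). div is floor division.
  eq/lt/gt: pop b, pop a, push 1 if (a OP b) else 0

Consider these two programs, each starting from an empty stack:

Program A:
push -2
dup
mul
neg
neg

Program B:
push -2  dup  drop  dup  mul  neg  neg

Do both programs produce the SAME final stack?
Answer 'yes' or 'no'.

Program A trace:
  After 'push -2': [-2]
  After 'dup': [-2, -2]
  After 'mul': [4]
  After 'neg': [-4]
  After 'neg': [4]
Program A final stack: [4]

Program B trace:
  After 'push -2': [-2]
  After 'dup': [-2, -2]
  After 'drop': [-2]
  After 'dup': [-2, -2]
  After 'mul': [4]
  After 'neg': [-4]
  After 'neg': [4]
Program B final stack: [4]
Same: yes

Answer: yes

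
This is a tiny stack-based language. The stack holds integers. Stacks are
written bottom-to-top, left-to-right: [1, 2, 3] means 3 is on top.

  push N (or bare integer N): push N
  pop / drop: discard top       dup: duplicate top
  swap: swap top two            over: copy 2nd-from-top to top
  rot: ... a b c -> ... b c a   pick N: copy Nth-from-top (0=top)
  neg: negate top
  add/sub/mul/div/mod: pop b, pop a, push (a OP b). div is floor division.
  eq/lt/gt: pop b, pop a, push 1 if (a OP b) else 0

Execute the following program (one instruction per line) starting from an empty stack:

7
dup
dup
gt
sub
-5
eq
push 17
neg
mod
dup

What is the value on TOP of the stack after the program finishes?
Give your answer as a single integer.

Answer: 0

Derivation:
After 'push 7': [7]
After 'dup': [7, 7]
After 'dup': [7, 7, 7]
After 'gt': [7, 0]
After 'sub': [7]
After 'push -5': [7, -5]
After 'eq': [0]
After 'push 17': [0, 17]
After 'neg': [0, -17]
After 'mod': [0]
After 'dup': [0, 0]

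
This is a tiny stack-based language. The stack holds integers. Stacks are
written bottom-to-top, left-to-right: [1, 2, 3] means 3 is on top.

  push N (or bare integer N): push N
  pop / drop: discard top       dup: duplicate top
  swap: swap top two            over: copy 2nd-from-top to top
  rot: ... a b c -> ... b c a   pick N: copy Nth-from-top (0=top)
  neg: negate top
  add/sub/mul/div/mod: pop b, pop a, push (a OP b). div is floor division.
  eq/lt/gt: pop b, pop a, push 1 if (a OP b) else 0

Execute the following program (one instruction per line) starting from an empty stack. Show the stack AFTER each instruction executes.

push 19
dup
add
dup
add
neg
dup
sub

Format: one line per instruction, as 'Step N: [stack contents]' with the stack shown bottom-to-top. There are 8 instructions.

Step 1: [19]
Step 2: [19, 19]
Step 3: [38]
Step 4: [38, 38]
Step 5: [76]
Step 6: [-76]
Step 7: [-76, -76]
Step 8: [0]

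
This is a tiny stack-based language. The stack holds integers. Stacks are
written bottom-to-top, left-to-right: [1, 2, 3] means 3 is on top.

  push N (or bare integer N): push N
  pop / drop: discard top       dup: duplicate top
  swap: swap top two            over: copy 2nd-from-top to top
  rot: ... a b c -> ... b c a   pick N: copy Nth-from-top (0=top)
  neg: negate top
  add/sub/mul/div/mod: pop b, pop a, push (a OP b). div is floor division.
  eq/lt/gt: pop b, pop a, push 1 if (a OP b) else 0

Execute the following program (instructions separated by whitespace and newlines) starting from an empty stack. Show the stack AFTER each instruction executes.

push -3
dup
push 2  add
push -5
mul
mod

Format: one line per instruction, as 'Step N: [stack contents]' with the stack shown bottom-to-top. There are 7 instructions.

Step 1: [-3]
Step 2: [-3, -3]
Step 3: [-3, -3, 2]
Step 4: [-3, -1]
Step 5: [-3, -1, -5]
Step 6: [-3, 5]
Step 7: [2]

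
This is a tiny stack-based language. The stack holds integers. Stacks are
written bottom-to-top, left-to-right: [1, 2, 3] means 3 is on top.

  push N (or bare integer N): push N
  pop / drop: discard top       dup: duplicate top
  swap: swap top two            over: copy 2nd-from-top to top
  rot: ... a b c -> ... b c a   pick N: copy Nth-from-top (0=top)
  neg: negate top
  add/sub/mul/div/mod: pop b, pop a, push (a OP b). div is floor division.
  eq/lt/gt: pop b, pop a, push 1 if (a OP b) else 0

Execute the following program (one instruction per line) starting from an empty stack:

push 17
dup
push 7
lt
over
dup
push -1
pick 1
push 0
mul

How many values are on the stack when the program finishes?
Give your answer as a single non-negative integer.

Answer: 6

Derivation:
After 'push 17': stack = [17] (depth 1)
After 'dup': stack = [17, 17] (depth 2)
After 'push 7': stack = [17, 17, 7] (depth 3)
After 'lt': stack = [17, 0] (depth 2)
After 'over': stack = [17, 0, 17] (depth 3)
After 'dup': stack = [17, 0, 17, 17] (depth 4)
After 'push -1': stack = [17, 0, 17, 17, -1] (depth 5)
After 'pick 1': stack = [17, 0, 17, 17, -1, 17] (depth 6)
After 'push 0': stack = [17, 0, 17, 17, -1, 17, 0] (depth 7)
After 'mul': stack = [17, 0, 17, 17, -1, 0] (depth 6)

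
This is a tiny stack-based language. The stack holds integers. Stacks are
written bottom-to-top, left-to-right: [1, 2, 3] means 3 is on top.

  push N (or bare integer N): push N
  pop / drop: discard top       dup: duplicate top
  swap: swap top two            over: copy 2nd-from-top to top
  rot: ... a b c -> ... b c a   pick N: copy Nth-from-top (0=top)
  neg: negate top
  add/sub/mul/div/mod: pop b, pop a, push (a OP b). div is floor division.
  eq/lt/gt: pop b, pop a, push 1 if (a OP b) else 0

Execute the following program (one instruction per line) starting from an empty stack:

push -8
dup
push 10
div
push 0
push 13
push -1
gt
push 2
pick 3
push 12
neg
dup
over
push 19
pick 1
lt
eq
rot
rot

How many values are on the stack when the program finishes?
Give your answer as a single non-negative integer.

After 'push -8': stack = [-8] (depth 1)
After 'dup': stack = [-8, -8] (depth 2)
After 'push 10': stack = [-8, -8, 10] (depth 3)
After 'div': stack = [-8, -1] (depth 2)
After 'push 0': stack = [-8, -1, 0] (depth 3)
After 'push 13': stack = [-8, -1, 0, 13] (depth 4)
After 'push -1': stack = [-8, -1, 0, 13, -1] (depth 5)
After 'gt': stack = [-8, -1, 0, 1] (depth 4)
After 'push 2': stack = [-8, -1, 0, 1, 2] (depth 5)
After 'pick 3': stack = [-8, -1, 0, 1, 2, -1] (depth 6)
After 'push 12': stack = [-8, -1, 0, 1, 2, -1, 12] (depth 7)
After 'neg': stack = [-8, -1, 0, 1, 2, -1, -12] (depth 7)
After 'dup': stack = [-8, -1, 0, 1, 2, -1, -12, -12] (depth 8)
After 'over': stack = [-8, -1, 0, 1, 2, -1, -12, -12, -12] (depth 9)
After 'push 19': stack = [-8, -1, 0, 1, 2, -1, -12, -12, -12, 19] (depth 10)
After 'pick 1': stack = [-8, -1, 0, 1, 2, -1, -12, -12, -12, 19, -12] (depth 11)
After 'lt': stack = [-8, -1, 0, 1, 2, -1, -12, -12, -12, 0] (depth 10)
After 'eq': stack = [-8, -1, 0, 1, 2, -1, -12, -12, 0] (depth 9)
After 'rot': stack = [-8, -1, 0, 1, 2, -1, -12, 0, -12] (depth 9)
After 'rot': stack = [-8, -1, 0, 1, 2, -1, 0, -12, -12] (depth 9)

Answer: 9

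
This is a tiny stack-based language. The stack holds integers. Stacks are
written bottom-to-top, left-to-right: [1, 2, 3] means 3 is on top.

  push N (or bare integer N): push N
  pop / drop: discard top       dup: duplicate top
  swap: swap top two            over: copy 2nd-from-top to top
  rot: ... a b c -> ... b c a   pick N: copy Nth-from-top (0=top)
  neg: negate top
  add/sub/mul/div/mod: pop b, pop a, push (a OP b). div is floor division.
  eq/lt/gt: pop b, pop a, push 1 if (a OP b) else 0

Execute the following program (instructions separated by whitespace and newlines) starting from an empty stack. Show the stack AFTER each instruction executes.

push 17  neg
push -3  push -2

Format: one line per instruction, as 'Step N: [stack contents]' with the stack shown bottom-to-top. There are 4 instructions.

Step 1: [17]
Step 2: [-17]
Step 3: [-17, -3]
Step 4: [-17, -3, -2]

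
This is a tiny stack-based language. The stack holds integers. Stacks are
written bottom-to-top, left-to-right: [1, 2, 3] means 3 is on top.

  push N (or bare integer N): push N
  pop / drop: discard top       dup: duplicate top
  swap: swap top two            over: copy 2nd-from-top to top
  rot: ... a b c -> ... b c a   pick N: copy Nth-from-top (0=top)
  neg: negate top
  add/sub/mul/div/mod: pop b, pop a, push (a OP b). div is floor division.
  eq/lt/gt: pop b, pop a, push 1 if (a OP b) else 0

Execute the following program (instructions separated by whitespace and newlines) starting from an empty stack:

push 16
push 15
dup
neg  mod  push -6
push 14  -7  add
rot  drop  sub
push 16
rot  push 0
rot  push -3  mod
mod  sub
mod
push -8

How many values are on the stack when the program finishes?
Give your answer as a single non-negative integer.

Answer: 2

Derivation:
After 'push 16': stack = [16] (depth 1)
After 'push 15': stack = [16, 15] (depth 2)
After 'dup': stack = [16, 15, 15] (depth 3)
After 'neg': stack = [16, 15, -15] (depth 3)
After 'mod': stack = [16, 0] (depth 2)
After 'push -6': stack = [16, 0, -6] (depth 3)
After 'push 14': stack = [16, 0, -6, 14] (depth 4)
After 'push -7': stack = [16, 0, -6, 14, -7] (depth 5)
After 'add': stack = [16, 0, -6, 7] (depth 4)
After 'rot': stack = [16, -6, 7, 0] (depth 4)
  ...
After 'push 16': stack = [16, -13, 16] (depth 3)
After 'rot': stack = [-13, 16, 16] (depth 3)
After 'push 0': stack = [-13, 16, 16, 0] (depth 4)
After 'rot': stack = [-13, 16, 0, 16] (depth 4)
After 'push -3': stack = [-13, 16, 0, 16, -3] (depth 5)
After 'mod': stack = [-13, 16, 0, -2] (depth 4)
After 'mod': stack = [-13, 16, 0] (depth 3)
After 'sub': stack = [-13, 16] (depth 2)
After 'mod': stack = [3] (depth 1)
After 'push -8': stack = [3, -8] (depth 2)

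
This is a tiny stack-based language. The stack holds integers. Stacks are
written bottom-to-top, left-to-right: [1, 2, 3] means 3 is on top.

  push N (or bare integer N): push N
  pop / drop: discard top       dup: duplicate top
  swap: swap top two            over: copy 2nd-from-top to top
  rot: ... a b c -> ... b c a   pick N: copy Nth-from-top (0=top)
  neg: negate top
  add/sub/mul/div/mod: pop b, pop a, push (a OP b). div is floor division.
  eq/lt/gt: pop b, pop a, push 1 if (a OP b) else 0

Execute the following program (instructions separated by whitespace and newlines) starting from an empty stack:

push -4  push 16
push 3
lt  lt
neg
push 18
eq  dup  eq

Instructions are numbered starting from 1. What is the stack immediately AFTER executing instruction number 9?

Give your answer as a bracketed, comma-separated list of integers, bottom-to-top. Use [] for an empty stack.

Answer: [0, 0]

Derivation:
Step 1 ('push -4'): [-4]
Step 2 ('push 16'): [-4, 16]
Step 3 ('push 3'): [-4, 16, 3]
Step 4 ('lt'): [-4, 0]
Step 5 ('lt'): [1]
Step 6 ('neg'): [-1]
Step 7 ('push 18'): [-1, 18]
Step 8 ('eq'): [0]
Step 9 ('dup'): [0, 0]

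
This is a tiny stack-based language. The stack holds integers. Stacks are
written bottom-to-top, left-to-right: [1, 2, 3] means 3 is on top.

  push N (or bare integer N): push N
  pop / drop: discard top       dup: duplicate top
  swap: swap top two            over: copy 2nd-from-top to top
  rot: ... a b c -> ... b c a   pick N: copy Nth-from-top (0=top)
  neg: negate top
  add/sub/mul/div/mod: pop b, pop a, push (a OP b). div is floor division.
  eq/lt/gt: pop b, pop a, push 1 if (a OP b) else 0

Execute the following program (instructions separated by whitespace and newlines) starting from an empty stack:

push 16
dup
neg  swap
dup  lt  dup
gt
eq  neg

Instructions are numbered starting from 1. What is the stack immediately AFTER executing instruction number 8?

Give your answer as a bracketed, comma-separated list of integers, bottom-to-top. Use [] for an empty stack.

Answer: [-16, 0]

Derivation:
Step 1 ('push 16'): [16]
Step 2 ('dup'): [16, 16]
Step 3 ('neg'): [16, -16]
Step 4 ('swap'): [-16, 16]
Step 5 ('dup'): [-16, 16, 16]
Step 6 ('lt'): [-16, 0]
Step 7 ('dup'): [-16, 0, 0]
Step 8 ('gt'): [-16, 0]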